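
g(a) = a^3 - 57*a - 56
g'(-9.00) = 186.00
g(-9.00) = -272.00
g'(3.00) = -30.00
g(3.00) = -200.00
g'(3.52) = -19.83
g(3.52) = -213.03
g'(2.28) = -41.40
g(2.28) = -174.11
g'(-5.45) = 32.11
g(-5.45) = 92.77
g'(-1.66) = -48.73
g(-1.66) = 34.05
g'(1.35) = -51.53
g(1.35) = -130.49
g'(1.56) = -49.70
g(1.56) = -141.12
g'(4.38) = 0.55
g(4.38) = -221.63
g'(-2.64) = -36.09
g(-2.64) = 76.08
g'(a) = 3*a^2 - 57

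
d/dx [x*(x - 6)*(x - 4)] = 3*x^2 - 20*x + 24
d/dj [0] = 0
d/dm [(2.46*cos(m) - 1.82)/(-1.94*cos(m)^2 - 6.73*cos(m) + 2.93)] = (-4.7724*cos(m)^2 + 7.0616*cos(m) + 5.0408)*sin(m)/(3.7636*cos(m)^4 + 26.1124*cos(m)^3 + 33.9245*cos(m)^2 - 39.4378*cos(m) + 8.5849)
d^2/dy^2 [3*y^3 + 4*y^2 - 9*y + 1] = 18*y + 8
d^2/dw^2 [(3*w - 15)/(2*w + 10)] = -30/(w + 5)^3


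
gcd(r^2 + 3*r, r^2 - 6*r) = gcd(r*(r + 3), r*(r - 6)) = r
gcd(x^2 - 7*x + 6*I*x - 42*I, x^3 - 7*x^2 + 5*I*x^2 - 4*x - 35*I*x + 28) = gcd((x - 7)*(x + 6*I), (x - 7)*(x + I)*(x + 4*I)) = x - 7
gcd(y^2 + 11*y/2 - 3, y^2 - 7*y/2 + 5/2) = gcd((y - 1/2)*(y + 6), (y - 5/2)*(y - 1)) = 1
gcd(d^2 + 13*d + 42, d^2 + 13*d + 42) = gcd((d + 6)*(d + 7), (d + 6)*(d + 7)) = d^2 + 13*d + 42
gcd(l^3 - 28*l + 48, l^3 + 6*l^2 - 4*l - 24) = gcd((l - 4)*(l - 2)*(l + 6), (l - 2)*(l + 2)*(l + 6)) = l^2 + 4*l - 12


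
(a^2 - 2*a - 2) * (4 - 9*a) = -9*a^3 + 22*a^2 + 10*a - 8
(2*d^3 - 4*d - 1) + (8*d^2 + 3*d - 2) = 2*d^3 + 8*d^2 - d - 3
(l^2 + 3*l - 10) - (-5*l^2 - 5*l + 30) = 6*l^2 + 8*l - 40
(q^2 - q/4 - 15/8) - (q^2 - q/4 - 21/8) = 3/4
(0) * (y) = 0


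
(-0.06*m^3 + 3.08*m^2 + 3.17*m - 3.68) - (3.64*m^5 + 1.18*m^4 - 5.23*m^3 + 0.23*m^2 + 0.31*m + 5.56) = -3.64*m^5 - 1.18*m^4 + 5.17*m^3 + 2.85*m^2 + 2.86*m - 9.24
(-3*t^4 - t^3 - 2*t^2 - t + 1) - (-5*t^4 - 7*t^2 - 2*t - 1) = 2*t^4 - t^3 + 5*t^2 + t + 2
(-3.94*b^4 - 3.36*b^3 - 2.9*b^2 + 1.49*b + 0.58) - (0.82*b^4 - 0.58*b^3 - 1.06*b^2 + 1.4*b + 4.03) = -4.76*b^4 - 2.78*b^3 - 1.84*b^2 + 0.0900000000000001*b - 3.45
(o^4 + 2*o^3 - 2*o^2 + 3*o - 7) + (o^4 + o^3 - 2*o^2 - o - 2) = 2*o^4 + 3*o^3 - 4*o^2 + 2*o - 9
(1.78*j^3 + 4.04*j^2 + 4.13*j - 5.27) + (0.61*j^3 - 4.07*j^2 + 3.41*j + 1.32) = 2.39*j^3 - 0.0300000000000002*j^2 + 7.54*j - 3.95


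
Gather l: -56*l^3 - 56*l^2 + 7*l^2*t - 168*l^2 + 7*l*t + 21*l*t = -56*l^3 + l^2*(7*t - 224) + 28*l*t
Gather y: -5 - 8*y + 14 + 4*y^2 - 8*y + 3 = 4*y^2 - 16*y + 12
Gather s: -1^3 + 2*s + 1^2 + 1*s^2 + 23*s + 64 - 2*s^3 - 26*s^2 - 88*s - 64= -2*s^3 - 25*s^2 - 63*s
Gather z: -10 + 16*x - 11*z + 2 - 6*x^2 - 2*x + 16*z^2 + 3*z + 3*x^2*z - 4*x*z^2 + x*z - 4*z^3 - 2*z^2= -6*x^2 + 14*x - 4*z^3 + z^2*(14 - 4*x) + z*(3*x^2 + x - 8) - 8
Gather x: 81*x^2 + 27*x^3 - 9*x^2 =27*x^3 + 72*x^2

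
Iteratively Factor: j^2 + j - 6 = (j + 3)*(j - 2)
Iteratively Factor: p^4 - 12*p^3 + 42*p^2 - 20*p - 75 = (p - 5)*(p^3 - 7*p^2 + 7*p + 15) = (p - 5)*(p + 1)*(p^2 - 8*p + 15) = (p - 5)*(p - 3)*(p + 1)*(p - 5)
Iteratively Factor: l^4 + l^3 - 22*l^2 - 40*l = (l + 2)*(l^3 - l^2 - 20*l) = (l - 5)*(l + 2)*(l^2 + 4*l) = (l - 5)*(l + 2)*(l + 4)*(l)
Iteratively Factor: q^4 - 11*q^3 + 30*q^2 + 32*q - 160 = (q - 5)*(q^3 - 6*q^2 + 32) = (q - 5)*(q - 4)*(q^2 - 2*q - 8) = (q - 5)*(q - 4)*(q + 2)*(q - 4)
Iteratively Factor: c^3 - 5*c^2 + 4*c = (c - 4)*(c^2 - c) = (c - 4)*(c - 1)*(c)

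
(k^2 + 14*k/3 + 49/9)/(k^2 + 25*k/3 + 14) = (k + 7/3)/(k + 6)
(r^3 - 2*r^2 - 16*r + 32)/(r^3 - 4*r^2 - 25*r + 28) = (r^2 - 6*r + 8)/(r^2 - 8*r + 7)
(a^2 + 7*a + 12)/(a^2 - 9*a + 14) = (a^2 + 7*a + 12)/(a^2 - 9*a + 14)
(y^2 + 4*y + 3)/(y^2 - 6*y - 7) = (y + 3)/(y - 7)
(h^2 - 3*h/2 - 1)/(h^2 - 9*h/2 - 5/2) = (h - 2)/(h - 5)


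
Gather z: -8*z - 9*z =-17*z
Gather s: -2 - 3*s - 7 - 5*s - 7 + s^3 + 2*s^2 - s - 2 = s^3 + 2*s^2 - 9*s - 18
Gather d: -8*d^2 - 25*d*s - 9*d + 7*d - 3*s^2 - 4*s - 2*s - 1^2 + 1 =-8*d^2 + d*(-25*s - 2) - 3*s^2 - 6*s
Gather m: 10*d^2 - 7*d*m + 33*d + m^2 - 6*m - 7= 10*d^2 + 33*d + m^2 + m*(-7*d - 6) - 7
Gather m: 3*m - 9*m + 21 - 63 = -6*m - 42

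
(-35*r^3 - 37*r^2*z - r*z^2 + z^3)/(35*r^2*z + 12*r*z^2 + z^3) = (-7*r^2 - 6*r*z + z^2)/(z*(7*r + z))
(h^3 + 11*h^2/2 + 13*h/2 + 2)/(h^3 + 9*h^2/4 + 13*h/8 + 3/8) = 4*(h + 4)/(4*h + 3)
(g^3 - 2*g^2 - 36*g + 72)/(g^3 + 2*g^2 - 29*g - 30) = (g^2 - 8*g + 12)/(g^2 - 4*g - 5)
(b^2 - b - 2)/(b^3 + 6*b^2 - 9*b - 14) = 1/(b + 7)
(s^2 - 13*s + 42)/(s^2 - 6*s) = (s - 7)/s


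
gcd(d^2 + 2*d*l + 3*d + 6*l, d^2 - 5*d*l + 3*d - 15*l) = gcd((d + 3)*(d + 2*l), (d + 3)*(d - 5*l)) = d + 3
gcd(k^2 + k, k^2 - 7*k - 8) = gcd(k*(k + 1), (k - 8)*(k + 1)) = k + 1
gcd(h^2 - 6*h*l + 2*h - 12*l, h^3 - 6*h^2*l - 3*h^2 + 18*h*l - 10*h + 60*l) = h^2 - 6*h*l + 2*h - 12*l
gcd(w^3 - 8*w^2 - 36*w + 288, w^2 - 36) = w^2 - 36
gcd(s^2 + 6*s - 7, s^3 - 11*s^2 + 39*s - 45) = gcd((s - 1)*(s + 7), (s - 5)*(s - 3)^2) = 1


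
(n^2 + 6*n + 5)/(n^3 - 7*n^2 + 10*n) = (n^2 + 6*n + 5)/(n*(n^2 - 7*n + 10))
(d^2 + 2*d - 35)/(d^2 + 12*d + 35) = (d - 5)/(d + 5)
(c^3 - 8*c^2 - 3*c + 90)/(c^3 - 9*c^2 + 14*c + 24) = (c^2 - 2*c - 15)/(c^2 - 3*c - 4)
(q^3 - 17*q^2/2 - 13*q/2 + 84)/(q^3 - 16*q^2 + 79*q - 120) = (2*q^2 - q - 21)/(2*(q^2 - 8*q + 15))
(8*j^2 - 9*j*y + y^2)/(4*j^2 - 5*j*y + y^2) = (-8*j + y)/(-4*j + y)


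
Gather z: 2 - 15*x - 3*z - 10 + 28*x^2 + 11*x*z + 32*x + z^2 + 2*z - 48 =28*x^2 + 17*x + z^2 + z*(11*x - 1) - 56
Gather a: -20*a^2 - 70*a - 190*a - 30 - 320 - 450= -20*a^2 - 260*a - 800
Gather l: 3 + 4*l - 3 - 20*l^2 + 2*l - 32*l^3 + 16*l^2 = -32*l^3 - 4*l^2 + 6*l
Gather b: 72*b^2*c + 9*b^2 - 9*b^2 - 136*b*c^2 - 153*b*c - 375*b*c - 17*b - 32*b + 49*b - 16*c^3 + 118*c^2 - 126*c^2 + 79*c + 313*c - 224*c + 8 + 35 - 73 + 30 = 72*b^2*c + b*(-136*c^2 - 528*c) - 16*c^3 - 8*c^2 + 168*c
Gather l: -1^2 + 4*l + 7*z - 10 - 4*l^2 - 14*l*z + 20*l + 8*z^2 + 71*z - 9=-4*l^2 + l*(24 - 14*z) + 8*z^2 + 78*z - 20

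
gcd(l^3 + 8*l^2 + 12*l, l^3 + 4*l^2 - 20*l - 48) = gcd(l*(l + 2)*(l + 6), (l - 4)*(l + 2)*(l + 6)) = l^2 + 8*l + 12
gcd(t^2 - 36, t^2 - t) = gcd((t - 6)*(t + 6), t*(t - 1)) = 1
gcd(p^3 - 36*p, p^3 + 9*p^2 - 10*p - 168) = p + 6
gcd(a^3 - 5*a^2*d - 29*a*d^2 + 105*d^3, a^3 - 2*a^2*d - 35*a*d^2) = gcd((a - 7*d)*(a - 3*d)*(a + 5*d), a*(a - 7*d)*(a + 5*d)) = a^2 - 2*a*d - 35*d^2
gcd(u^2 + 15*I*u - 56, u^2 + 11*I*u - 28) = u + 7*I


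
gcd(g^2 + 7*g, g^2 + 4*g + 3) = 1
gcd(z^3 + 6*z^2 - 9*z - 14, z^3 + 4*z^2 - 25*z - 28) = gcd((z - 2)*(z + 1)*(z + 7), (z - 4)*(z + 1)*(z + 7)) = z^2 + 8*z + 7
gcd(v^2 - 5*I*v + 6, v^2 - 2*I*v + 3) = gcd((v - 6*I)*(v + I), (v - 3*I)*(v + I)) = v + I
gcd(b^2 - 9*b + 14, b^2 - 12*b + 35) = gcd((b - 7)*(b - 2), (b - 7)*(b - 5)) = b - 7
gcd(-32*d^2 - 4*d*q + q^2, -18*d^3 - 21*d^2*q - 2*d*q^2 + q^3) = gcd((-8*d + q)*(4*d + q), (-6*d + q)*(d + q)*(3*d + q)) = 1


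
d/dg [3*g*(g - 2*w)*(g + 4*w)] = 9*g^2 + 12*g*w - 24*w^2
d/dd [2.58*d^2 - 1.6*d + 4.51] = 5.16*d - 1.6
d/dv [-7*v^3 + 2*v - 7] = 2 - 21*v^2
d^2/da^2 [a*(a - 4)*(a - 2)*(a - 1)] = 12*a^2 - 42*a + 28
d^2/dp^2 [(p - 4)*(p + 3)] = 2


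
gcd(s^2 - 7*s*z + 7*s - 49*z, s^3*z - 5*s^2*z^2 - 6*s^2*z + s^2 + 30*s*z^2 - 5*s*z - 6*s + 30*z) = 1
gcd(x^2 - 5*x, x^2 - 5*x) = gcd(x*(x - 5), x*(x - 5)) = x^2 - 5*x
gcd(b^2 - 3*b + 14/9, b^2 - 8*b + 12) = 1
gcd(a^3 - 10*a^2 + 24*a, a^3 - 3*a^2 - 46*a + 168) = a^2 - 10*a + 24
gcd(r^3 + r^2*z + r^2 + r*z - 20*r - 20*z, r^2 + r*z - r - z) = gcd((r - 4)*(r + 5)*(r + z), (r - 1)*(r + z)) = r + z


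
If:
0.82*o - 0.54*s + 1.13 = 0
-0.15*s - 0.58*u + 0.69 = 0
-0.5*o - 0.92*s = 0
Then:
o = -1.01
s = 0.55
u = 1.05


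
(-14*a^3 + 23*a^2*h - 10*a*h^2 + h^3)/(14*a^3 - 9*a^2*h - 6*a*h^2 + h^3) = (-2*a + h)/(2*a + h)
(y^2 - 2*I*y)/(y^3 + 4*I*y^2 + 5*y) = (y - 2*I)/(y^2 + 4*I*y + 5)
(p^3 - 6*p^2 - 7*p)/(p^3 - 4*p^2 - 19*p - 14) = p/(p + 2)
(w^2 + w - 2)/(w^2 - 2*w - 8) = (w - 1)/(w - 4)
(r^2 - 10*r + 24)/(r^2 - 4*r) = (r - 6)/r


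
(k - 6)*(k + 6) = k^2 - 36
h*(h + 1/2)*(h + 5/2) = h^3 + 3*h^2 + 5*h/4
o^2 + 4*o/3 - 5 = (o - 5/3)*(o + 3)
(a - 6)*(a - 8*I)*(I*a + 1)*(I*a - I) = -a^4 + 7*a^3 + 9*I*a^3 + 2*a^2 - 63*I*a^2 - 56*a + 54*I*a + 48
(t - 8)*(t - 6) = t^2 - 14*t + 48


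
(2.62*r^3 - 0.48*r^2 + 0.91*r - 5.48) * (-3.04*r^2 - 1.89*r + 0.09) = -7.9648*r^5 - 3.4926*r^4 - 1.6234*r^3 + 14.8961*r^2 + 10.4391*r - 0.4932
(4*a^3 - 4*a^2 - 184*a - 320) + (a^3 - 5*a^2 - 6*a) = 5*a^3 - 9*a^2 - 190*a - 320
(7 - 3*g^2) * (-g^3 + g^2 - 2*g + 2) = 3*g^5 - 3*g^4 - g^3 + g^2 - 14*g + 14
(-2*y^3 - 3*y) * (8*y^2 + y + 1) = -16*y^5 - 2*y^4 - 26*y^3 - 3*y^2 - 3*y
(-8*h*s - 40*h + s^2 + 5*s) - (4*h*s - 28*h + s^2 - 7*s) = -12*h*s - 12*h + 12*s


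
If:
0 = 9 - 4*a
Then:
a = 9/4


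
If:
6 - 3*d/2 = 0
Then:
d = 4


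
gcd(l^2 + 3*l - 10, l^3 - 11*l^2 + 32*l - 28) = l - 2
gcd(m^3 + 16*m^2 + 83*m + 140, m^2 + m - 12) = m + 4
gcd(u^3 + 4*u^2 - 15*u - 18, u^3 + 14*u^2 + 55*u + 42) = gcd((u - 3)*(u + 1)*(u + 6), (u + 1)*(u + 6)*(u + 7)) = u^2 + 7*u + 6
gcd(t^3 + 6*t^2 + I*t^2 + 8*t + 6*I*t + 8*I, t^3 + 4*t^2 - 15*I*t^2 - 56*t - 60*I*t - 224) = t + 4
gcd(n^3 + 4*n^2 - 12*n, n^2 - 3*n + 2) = n - 2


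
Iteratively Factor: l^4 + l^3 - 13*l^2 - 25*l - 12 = (l + 3)*(l^3 - 2*l^2 - 7*l - 4) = (l + 1)*(l + 3)*(l^2 - 3*l - 4) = (l - 4)*(l + 1)*(l + 3)*(l + 1)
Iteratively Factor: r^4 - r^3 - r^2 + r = (r - 1)*(r^3 - r) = r*(r - 1)*(r^2 - 1) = r*(r - 1)^2*(r + 1)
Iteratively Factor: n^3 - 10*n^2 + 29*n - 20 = (n - 4)*(n^2 - 6*n + 5) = (n - 5)*(n - 4)*(n - 1)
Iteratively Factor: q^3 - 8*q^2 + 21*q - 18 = (q - 3)*(q^2 - 5*q + 6) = (q - 3)^2*(q - 2)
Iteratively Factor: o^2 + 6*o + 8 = (o + 2)*(o + 4)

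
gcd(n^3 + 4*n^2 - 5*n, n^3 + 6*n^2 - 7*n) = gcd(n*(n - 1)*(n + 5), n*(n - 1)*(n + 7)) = n^2 - n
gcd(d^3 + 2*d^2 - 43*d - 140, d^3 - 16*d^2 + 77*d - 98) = d - 7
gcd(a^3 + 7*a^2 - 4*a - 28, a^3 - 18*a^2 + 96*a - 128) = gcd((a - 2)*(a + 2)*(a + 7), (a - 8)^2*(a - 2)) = a - 2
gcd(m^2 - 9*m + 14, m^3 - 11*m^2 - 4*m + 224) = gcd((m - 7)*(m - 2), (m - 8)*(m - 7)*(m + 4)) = m - 7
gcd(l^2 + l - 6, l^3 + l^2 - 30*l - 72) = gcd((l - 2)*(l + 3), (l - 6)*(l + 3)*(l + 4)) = l + 3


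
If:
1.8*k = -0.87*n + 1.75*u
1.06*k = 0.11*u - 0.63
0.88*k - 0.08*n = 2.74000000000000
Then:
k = -7.25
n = -113.98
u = -64.12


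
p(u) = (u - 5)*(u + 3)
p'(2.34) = 2.68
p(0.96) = -16.00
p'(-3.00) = -8.00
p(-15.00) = 240.00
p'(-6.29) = -14.58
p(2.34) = -14.20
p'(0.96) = -0.08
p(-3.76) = 6.66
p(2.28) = -14.36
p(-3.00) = 0.00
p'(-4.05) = -10.10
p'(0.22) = -1.56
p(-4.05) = 9.50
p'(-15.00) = -32.00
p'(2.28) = 2.56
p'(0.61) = -0.78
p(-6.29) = 37.14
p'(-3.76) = -9.52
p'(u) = 2*u - 2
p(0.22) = -15.39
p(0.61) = -15.85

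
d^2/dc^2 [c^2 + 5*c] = 2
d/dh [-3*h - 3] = -3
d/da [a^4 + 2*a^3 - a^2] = 2*a*(2*a^2 + 3*a - 1)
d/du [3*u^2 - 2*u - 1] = 6*u - 2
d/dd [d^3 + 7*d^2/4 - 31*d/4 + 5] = 3*d^2 + 7*d/2 - 31/4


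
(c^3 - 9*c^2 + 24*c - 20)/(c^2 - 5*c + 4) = (c^3 - 9*c^2 + 24*c - 20)/(c^2 - 5*c + 4)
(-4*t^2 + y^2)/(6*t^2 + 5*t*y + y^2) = (-2*t + y)/(3*t + y)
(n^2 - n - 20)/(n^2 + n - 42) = (n^2 - n - 20)/(n^2 + n - 42)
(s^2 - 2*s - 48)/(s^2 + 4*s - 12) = (s - 8)/(s - 2)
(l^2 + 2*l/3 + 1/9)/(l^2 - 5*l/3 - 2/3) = (l + 1/3)/(l - 2)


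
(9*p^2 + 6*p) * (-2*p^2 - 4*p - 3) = -18*p^4 - 48*p^3 - 51*p^2 - 18*p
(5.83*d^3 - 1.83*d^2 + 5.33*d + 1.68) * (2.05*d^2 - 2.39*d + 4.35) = 11.9515*d^5 - 17.6852*d^4 + 40.6607*d^3 - 17.2552*d^2 + 19.1703*d + 7.308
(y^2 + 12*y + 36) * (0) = 0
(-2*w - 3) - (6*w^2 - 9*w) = -6*w^2 + 7*w - 3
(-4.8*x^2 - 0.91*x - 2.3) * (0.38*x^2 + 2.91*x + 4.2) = -1.824*x^4 - 14.3138*x^3 - 23.6821*x^2 - 10.515*x - 9.66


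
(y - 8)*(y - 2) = y^2 - 10*y + 16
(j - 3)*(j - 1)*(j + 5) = j^3 + j^2 - 17*j + 15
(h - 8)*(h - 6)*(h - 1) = h^3 - 15*h^2 + 62*h - 48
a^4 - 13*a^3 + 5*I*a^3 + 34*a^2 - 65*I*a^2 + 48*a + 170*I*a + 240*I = (a - 8)*(a - 6)*(a + 1)*(a + 5*I)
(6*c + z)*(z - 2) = 6*c*z - 12*c + z^2 - 2*z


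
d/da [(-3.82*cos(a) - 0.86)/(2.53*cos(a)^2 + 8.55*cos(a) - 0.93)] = (9.66459999999999*sin(a)^2 - 4.3516*cos(a) - 20.5702)*sin(a)/(2.53*cos(a)^2 + 8.55*cos(a) - 0.93)^2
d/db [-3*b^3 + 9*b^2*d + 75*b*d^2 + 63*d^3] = -9*b^2 + 18*b*d + 75*d^2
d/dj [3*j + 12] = 3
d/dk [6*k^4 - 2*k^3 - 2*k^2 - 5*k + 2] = 24*k^3 - 6*k^2 - 4*k - 5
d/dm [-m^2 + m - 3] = 1 - 2*m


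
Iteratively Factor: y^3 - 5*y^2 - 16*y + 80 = (y - 5)*(y^2 - 16) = (y - 5)*(y + 4)*(y - 4)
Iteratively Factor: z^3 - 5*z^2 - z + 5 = (z + 1)*(z^2 - 6*z + 5) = (z - 5)*(z + 1)*(z - 1)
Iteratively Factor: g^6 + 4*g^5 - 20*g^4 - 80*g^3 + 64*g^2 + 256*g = (g + 2)*(g^5 + 2*g^4 - 24*g^3 - 32*g^2 + 128*g) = (g + 2)*(g + 4)*(g^4 - 2*g^3 - 16*g^2 + 32*g) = (g + 2)*(g + 4)^2*(g^3 - 6*g^2 + 8*g) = g*(g + 2)*(g + 4)^2*(g^2 - 6*g + 8) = g*(g - 4)*(g + 2)*(g + 4)^2*(g - 2)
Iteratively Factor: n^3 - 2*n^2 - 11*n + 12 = (n - 1)*(n^2 - n - 12) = (n - 1)*(n + 3)*(n - 4)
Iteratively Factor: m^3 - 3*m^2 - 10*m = (m + 2)*(m^2 - 5*m) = m*(m + 2)*(m - 5)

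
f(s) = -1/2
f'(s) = 0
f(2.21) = -0.50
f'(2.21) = 0.00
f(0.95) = -0.50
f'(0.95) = 0.00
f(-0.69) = -0.50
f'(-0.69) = 0.00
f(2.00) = -0.50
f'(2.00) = 0.00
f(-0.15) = -0.50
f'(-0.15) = 0.00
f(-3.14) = -0.50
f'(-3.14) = 0.00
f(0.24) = -0.50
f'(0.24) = 0.00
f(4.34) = -0.50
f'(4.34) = 0.00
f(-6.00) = -0.50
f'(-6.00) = 0.00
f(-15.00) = -0.50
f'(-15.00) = 0.00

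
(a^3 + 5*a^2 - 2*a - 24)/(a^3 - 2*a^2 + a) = (a^3 + 5*a^2 - 2*a - 24)/(a*(a^2 - 2*a + 1))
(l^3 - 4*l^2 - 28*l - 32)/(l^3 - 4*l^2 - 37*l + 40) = (l^2 + 4*l + 4)/(l^2 + 4*l - 5)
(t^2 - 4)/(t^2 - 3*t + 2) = (t + 2)/(t - 1)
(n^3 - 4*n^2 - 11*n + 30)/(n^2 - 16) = (n^3 - 4*n^2 - 11*n + 30)/(n^2 - 16)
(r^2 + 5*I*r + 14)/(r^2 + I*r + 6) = (r + 7*I)/(r + 3*I)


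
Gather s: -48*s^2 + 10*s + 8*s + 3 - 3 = -48*s^2 + 18*s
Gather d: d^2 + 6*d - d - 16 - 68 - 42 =d^2 + 5*d - 126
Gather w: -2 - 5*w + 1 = -5*w - 1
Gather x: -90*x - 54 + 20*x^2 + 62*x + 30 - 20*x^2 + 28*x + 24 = 0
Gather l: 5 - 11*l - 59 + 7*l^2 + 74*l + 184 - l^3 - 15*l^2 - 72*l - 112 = -l^3 - 8*l^2 - 9*l + 18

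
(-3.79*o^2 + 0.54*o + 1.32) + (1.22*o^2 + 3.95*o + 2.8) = -2.57*o^2 + 4.49*o + 4.12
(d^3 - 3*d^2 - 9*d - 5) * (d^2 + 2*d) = d^5 - d^4 - 15*d^3 - 23*d^2 - 10*d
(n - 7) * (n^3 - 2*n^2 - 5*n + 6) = n^4 - 9*n^3 + 9*n^2 + 41*n - 42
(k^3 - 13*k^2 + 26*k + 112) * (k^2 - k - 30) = k^5 - 14*k^4 + 9*k^3 + 476*k^2 - 892*k - 3360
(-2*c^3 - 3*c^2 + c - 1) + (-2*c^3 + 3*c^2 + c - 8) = -4*c^3 + 2*c - 9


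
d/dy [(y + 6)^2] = 2*y + 12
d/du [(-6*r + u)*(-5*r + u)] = -11*r + 2*u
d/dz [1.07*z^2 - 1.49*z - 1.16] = 2.14*z - 1.49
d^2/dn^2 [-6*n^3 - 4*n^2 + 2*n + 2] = -36*n - 8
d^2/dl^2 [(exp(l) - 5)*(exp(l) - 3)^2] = (9*exp(2*l) - 44*exp(l) + 39)*exp(l)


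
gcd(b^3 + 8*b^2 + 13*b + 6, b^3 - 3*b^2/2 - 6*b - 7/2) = b^2 + 2*b + 1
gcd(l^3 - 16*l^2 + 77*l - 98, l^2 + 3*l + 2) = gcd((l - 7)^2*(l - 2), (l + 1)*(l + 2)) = 1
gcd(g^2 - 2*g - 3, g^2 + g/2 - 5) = 1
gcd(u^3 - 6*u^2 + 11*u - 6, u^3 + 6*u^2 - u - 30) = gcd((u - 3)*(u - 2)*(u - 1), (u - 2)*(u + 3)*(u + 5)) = u - 2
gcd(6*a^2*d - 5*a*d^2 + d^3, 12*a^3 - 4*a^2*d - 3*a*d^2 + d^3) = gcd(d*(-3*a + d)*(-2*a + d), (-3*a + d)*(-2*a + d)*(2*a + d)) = 6*a^2 - 5*a*d + d^2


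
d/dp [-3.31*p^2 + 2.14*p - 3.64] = 2.14 - 6.62*p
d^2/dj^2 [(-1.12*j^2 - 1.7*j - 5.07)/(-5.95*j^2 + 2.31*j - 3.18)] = (151.15618*j^3 + 949.79493*j^2 - 611.10189*j - 90.12339)/(210.644875*j^6 - 245.339325*j^5 + 432.989235*j^4 - 274.571451*j^3 + 231.412734*j^2 - 70.078932*j + 32.157432)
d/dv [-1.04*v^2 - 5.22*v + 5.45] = -2.08*v - 5.22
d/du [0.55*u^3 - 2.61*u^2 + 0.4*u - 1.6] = 1.65*u^2 - 5.22*u + 0.4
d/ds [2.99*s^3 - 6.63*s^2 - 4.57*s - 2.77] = 8.97*s^2 - 13.26*s - 4.57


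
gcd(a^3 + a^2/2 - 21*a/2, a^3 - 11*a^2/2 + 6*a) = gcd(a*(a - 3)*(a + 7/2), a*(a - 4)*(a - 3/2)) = a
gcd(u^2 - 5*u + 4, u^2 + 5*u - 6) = u - 1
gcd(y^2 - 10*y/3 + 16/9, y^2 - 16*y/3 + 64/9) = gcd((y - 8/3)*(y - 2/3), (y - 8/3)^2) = y - 8/3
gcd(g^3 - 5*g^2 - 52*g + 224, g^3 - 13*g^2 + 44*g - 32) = g^2 - 12*g + 32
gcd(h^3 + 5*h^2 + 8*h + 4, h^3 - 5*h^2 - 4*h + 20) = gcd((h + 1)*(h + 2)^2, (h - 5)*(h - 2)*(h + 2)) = h + 2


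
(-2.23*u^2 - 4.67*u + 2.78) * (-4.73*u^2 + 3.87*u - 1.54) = 10.5479*u^4 + 13.459*u^3 - 27.7881*u^2 + 17.9504*u - 4.2812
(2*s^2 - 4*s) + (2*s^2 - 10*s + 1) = 4*s^2 - 14*s + 1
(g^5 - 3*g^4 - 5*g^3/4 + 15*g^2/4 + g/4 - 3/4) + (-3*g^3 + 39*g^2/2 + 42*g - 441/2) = g^5 - 3*g^4 - 17*g^3/4 + 93*g^2/4 + 169*g/4 - 885/4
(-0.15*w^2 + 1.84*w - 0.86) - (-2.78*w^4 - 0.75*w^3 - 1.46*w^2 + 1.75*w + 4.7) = 2.78*w^4 + 0.75*w^3 + 1.31*w^2 + 0.0900000000000001*w - 5.56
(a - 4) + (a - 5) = 2*a - 9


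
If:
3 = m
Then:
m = 3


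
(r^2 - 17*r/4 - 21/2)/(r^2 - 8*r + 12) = (r + 7/4)/(r - 2)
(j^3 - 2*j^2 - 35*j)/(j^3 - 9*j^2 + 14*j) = (j + 5)/(j - 2)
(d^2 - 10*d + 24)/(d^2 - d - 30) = (d - 4)/(d + 5)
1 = 1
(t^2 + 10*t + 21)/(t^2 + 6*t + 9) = (t + 7)/(t + 3)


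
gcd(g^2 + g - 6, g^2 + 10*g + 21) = g + 3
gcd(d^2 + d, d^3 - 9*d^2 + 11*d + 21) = d + 1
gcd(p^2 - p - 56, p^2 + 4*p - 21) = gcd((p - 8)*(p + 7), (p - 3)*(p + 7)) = p + 7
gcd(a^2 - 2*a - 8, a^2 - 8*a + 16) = a - 4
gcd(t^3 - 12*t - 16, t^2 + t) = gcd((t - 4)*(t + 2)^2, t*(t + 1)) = 1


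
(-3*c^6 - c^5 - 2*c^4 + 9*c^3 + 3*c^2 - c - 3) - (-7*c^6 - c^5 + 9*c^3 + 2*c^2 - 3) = 4*c^6 - 2*c^4 + c^2 - c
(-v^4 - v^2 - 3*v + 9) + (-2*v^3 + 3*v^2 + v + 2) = -v^4 - 2*v^3 + 2*v^2 - 2*v + 11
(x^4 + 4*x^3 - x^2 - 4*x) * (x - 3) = x^5 + x^4 - 13*x^3 - x^2 + 12*x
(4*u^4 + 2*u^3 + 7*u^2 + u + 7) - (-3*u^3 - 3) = 4*u^4 + 5*u^3 + 7*u^2 + u + 10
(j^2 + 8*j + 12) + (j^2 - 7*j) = 2*j^2 + j + 12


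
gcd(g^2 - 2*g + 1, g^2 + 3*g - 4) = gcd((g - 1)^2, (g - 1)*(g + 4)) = g - 1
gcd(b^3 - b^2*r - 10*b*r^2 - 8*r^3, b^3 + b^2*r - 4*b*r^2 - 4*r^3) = b^2 + 3*b*r + 2*r^2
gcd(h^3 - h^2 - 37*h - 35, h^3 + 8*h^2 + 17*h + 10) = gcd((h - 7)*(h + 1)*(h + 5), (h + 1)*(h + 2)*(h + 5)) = h^2 + 6*h + 5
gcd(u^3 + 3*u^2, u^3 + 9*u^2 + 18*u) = u^2 + 3*u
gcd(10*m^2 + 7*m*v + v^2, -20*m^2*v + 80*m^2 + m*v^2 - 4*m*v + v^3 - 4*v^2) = 5*m + v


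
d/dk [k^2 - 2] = 2*k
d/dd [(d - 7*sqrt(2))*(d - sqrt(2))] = 2*d - 8*sqrt(2)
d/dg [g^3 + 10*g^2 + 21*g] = 3*g^2 + 20*g + 21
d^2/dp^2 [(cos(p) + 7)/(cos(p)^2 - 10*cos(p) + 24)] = (-9*(1 - cos(2*p))^2*cos(p)/4 - 19*(1 - cos(2*p))^2/2 - 5105*cos(p)/2 - 151*cos(2*p) + 87*cos(3*p) + cos(5*p)/2 + 1431)/((cos(p) - 6)^3*(cos(p) - 4)^3)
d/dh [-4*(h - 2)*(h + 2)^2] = 4*(2 - 3*h)*(h + 2)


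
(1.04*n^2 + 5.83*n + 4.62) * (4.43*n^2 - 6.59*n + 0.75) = 4.6072*n^4 + 18.9733*n^3 - 17.1731*n^2 - 26.0733*n + 3.465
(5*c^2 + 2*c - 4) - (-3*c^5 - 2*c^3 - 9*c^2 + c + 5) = 3*c^5 + 2*c^3 + 14*c^2 + c - 9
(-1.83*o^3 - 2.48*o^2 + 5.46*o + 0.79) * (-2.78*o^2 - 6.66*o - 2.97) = 5.0874*o^5 + 19.0822*o^4 + 6.7731*o^3 - 31.1942*o^2 - 21.4776*o - 2.3463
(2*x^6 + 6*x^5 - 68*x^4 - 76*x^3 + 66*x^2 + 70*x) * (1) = 2*x^6 + 6*x^5 - 68*x^4 - 76*x^3 + 66*x^2 + 70*x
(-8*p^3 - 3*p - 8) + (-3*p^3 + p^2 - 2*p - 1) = -11*p^3 + p^2 - 5*p - 9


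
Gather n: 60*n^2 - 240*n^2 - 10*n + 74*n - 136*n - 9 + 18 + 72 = -180*n^2 - 72*n + 81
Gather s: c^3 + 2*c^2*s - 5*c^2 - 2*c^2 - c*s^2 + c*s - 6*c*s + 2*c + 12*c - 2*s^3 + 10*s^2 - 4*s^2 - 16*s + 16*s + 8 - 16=c^3 - 7*c^2 + 14*c - 2*s^3 + s^2*(6 - c) + s*(2*c^2 - 5*c) - 8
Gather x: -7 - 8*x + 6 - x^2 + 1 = -x^2 - 8*x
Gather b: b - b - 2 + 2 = 0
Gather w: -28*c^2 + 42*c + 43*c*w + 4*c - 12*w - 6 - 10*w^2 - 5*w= -28*c^2 + 46*c - 10*w^2 + w*(43*c - 17) - 6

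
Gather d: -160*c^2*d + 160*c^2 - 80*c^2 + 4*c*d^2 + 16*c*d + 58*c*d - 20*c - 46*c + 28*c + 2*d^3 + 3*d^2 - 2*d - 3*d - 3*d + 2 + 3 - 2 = 80*c^2 - 38*c + 2*d^3 + d^2*(4*c + 3) + d*(-160*c^2 + 74*c - 8) + 3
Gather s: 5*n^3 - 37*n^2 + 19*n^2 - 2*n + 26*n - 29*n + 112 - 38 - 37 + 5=5*n^3 - 18*n^2 - 5*n + 42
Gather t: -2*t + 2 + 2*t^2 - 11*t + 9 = 2*t^2 - 13*t + 11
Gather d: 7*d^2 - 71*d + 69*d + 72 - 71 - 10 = 7*d^2 - 2*d - 9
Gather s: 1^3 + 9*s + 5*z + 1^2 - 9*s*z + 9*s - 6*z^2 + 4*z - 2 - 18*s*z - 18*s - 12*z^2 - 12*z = -27*s*z - 18*z^2 - 3*z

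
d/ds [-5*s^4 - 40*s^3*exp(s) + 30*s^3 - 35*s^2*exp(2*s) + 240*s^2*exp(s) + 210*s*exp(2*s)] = -40*s^3*exp(s) - 20*s^3 - 70*s^2*exp(2*s) + 120*s^2*exp(s) + 90*s^2 + 350*s*exp(2*s) + 480*s*exp(s) + 210*exp(2*s)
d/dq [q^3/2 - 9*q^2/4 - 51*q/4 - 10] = 3*q^2/2 - 9*q/2 - 51/4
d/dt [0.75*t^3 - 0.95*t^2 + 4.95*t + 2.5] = 2.25*t^2 - 1.9*t + 4.95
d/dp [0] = 0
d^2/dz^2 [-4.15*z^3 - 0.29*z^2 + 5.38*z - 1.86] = -24.9*z - 0.58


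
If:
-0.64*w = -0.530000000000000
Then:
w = 0.83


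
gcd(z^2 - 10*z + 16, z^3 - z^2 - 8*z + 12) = z - 2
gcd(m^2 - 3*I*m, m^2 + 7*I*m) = m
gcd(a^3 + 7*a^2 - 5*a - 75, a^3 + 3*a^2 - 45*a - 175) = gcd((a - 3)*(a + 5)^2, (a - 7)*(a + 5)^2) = a^2 + 10*a + 25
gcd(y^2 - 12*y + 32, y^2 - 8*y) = y - 8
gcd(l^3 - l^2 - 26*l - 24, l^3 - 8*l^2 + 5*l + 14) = l + 1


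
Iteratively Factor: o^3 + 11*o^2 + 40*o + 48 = (o + 4)*(o^2 + 7*o + 12) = (o + 4)^2*(o + 3)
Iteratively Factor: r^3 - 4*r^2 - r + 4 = (r - 4)*(r^2 - 1) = (r - 4)*(r - 1)*(r + 1)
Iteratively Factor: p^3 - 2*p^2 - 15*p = (p + 3)*(p^2 - 5*p) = (p - 5)*(p + 3)*(p)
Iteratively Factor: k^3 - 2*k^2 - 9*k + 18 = (k - 3)*(k^2 + k - 6) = (k - 3)*(k - 2)*(k + 3)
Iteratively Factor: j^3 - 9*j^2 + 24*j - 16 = (j - 4)*(j^2 - 5*j + 4) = (j - 4)*(j - 1)*(j - 4)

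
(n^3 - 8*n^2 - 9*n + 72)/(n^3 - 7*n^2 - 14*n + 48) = (n - 3)/(n - 2)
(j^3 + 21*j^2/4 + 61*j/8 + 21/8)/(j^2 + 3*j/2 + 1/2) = (4*j^2 + 19*j + 21)/(4*(j + 1))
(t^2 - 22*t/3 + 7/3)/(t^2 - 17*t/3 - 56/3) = (-3*t^2 + 22*t - 7)/(-3*t^2 + 17*t + 56)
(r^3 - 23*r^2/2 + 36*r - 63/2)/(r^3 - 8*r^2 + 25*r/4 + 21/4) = 2*(r - 3)/(2*r + 1)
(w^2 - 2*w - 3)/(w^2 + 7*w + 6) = (w - 3)/(w + 6)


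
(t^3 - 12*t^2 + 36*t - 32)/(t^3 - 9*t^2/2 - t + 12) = 2*(t^2 - 10*t + 16)/(2*t^2 - 5*t - 12)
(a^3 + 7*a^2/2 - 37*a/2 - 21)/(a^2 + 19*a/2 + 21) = (2*a^2 - 5*a - 7)/(2*a + 7)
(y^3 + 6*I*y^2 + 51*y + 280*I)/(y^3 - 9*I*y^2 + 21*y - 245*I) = (y + 8*I)/(y - 7*I)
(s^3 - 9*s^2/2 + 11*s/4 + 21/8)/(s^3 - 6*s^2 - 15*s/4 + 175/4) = (4*s^2 - 4*s - 3)/(2*(2*s^2 - 5*s - 25))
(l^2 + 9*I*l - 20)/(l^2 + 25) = (l + 4*I)/(l - 5*I)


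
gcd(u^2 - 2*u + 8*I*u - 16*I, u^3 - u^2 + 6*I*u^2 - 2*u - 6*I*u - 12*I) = u - 2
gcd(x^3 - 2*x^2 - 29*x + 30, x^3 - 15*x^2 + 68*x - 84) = x - 6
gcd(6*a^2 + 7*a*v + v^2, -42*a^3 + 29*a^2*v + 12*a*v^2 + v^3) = 6*a + v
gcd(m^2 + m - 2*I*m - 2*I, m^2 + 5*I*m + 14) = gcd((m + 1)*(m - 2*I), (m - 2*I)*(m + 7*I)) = m - 2*I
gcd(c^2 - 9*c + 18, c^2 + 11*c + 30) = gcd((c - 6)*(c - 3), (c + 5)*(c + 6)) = 1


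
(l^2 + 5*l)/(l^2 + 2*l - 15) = l/(l - 3)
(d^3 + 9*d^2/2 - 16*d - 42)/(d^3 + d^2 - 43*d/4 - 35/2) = 2*(d + 6)/(2*d + 5)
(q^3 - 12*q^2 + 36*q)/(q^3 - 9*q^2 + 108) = q/(q + 3)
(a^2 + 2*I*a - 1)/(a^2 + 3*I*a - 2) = (a + I)/(a + 2*I)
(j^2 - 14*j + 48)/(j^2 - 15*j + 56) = (j - 6)/(j - 7)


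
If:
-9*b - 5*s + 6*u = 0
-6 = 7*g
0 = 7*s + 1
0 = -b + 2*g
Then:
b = -12/7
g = -6/7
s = -1/7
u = -113/42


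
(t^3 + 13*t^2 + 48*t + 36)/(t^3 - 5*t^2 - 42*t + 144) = (t^2 + 7*t + 6)/(t^2 - 11*t + 24)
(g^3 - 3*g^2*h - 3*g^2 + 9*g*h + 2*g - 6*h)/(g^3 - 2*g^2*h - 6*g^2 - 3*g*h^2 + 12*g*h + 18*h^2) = (g^2 - 3*g + 2)/(g^2 + g*h - 6*g - 6*h)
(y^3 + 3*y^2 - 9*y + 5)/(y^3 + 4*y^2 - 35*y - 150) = (y^2 - 2*y + 1)/(y^2 - y - 30)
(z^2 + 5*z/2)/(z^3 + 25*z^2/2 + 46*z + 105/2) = z/(z^2 + 10*z + 21)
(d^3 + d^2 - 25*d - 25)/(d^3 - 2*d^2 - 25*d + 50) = (d + 1)/(d - 2)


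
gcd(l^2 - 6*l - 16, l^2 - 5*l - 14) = l + 2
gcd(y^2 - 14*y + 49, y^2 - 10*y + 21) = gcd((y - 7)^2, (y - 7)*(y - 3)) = y - 7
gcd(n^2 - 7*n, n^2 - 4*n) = n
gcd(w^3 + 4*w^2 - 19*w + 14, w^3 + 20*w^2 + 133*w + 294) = w + 7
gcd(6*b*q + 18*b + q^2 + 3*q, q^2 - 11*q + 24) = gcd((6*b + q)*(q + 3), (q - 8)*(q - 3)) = 1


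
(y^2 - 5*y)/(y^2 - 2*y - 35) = y*(5 - y)/(-y^2 + 2*y + 35)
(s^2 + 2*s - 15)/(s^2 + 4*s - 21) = (s + 5)/(s + 7)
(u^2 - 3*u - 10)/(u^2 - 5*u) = (u + 2)/u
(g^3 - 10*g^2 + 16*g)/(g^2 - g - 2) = g*(g - 8)/(g + 1)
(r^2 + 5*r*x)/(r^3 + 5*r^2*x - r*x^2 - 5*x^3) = r/(r^2 - x^2)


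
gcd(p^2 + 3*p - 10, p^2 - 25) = p + 5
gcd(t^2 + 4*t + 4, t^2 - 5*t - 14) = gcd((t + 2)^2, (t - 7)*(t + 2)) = t + 2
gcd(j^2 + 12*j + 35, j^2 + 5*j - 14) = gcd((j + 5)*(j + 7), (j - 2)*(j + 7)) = j + 7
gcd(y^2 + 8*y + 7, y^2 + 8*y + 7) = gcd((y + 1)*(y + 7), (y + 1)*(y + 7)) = y^2 + 8*y + 7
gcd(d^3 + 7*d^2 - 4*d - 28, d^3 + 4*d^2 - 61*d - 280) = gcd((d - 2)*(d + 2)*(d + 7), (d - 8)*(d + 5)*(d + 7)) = d + 7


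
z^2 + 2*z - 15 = (z - 3)*(z + 5)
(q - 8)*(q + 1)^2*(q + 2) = q^4 - 4*q^3 - 27*q^2 - 38*q - 16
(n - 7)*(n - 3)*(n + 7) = n^3 - 3*n^2 - 49*n + 147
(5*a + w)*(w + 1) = 5*a*w + 5*a + w^2 + w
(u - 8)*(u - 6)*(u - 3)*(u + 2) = u^4 - 15*u^3 + 56*u^2 + 36*u - 288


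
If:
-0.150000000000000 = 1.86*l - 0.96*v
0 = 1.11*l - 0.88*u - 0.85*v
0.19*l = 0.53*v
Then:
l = -0.10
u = -0.09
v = -0.04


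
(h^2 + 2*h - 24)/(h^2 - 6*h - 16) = (-h^2 - 2*h + 24)/(-h^2 + 6*h + 16)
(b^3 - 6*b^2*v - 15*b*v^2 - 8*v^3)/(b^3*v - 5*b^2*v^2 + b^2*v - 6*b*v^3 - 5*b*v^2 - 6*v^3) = (-b^2 + 7*b*v + 8*v^2)/(v*(-b^2 + 6*b*v - b + 6*v))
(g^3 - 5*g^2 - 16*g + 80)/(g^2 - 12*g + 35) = (g^2 - 16)/(g - 7)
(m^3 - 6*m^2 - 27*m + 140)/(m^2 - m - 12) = (m^2 - 2*m - 35)/(m + 3)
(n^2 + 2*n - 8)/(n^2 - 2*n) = (n + 4)/n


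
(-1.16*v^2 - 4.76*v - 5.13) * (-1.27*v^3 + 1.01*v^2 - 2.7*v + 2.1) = 1.4732*v^5 + 4.8736*v^4 + 4.8395*v^3 + 5.2347*v^2 + 3.855*v - 10.773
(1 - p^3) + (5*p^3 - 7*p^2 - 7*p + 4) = 4*p^3 - 7*p^2 - 7*p + 5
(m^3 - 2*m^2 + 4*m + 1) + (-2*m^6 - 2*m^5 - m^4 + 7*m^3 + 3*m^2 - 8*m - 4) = -2*m^6 - 2*m^5 - m^4 + 8*m^3 + m^2 - 4*m - 3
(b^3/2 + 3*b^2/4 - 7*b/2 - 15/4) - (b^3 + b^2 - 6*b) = -b^3/2 - b^2/4 + 5*b/2 - 15/4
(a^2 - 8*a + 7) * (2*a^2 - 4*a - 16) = 2*a^4 - 20*a^3 + 30*a^2 + 100*a - 112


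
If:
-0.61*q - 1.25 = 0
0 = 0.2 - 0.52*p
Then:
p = 0.38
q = -2.05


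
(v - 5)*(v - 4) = v^2 - 9*v + 20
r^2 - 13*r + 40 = (r - 8)*(r - 5)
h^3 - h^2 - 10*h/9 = h*(h - 5/3)*(h + 2/3)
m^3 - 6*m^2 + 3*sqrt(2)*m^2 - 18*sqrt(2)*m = m*(m - 6)*(m + 3*sqrt(2))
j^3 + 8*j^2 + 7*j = j*(j + 1)*(j + 7)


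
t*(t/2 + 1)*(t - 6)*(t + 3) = t^4/2 - t^3/2 - 12*t^2 - 18*t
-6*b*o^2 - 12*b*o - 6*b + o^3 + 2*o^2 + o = (-6*b + o)*(o + 1)^2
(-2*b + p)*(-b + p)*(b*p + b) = 2*b^3*p + 2*b^3 - 3*b^2*p^2 - 3*b^2*p + b*p^3 + b*p^2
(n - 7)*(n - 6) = n^2 - 13*n + 42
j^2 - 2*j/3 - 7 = (j - 3)*(j + 7/3)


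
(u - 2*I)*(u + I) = u^2 - I*u + 2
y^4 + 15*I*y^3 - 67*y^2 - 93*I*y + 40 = (y + I)^2*(y + 5*I)*(y + 8*I)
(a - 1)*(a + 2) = a^2 + a - 2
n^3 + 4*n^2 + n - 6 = (n - 1)*(n + 2)*(n + 3)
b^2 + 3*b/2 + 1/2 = (b + 1/2)*(b + 1)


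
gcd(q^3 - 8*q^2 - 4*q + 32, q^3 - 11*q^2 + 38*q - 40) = q - 2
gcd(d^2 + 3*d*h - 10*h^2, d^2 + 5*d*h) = d + 5*h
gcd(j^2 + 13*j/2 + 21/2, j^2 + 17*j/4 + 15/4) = j + 3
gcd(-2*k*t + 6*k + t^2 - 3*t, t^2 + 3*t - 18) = t - 3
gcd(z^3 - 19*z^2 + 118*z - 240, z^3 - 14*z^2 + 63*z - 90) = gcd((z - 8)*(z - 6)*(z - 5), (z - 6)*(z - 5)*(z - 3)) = z^2 - 11*z + 30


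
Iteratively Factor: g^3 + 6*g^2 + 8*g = (g + 2)*(g^2 + 4*g) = (g + 2)*(g + 4)*(g)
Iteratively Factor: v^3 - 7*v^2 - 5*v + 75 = (v + 3)*(v^2 - 10*v + 25) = (v - 5)*(v + 3)*(v - 5)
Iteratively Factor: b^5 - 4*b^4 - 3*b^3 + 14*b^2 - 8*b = (b + 2)*(b^4 - 6*b^3 + 9*b^2 - 4*b) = (b - 1)*(b + 2)*(b^3 - 5*b^2 + 4*b) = (b - 4)*(b - 1)*(b + 2)*(b^2 - b) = (b - 4)*(b - 1)^2*(b + 2)*(b)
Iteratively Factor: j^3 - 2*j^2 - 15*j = (j - 5)*(j^2 + 3*j) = (j - 5)*(j + 3)*(j)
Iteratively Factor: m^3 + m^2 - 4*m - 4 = (m - 2)*(m^2 + 3*m + 2) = (m - 2)*(m + 1)*(m + 2)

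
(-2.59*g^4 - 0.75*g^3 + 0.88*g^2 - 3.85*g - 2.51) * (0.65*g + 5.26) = -1.6835*g^5 - 14.1109*g^4 - 3.373*g^3 + 2.1263*g^2 - 21.8825*g - 13.2026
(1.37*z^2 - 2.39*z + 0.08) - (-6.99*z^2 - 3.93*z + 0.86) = 8.36*z^2 + 1.54*z - 0.78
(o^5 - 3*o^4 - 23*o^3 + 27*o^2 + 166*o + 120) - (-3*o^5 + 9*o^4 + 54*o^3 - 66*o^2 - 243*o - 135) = 4*o^5 - 12*o^4 - 77*o^3 + 93*o^2 + 409*o + 255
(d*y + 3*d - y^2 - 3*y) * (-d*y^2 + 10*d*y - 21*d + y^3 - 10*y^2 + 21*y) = -d^2*y^3 + 7*d^2*y^2 + 9*d^2*y - 63*d^2 + 2*d*y^4 - 14*d*y^3 - 18*d*y^2 + 126*d*y - y^5 + 7*y^4 + 9*y^3 - 63*y^2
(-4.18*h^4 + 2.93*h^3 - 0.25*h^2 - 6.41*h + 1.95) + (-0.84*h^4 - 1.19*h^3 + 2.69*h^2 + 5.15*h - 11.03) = -5.02*h^4 + 1.74*h^3 + 2.44*h^2 - 1.26*h - 9.08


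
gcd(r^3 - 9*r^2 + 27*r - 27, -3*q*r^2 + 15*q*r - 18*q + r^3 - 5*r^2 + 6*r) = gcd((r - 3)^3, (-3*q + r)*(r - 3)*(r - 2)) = r - 3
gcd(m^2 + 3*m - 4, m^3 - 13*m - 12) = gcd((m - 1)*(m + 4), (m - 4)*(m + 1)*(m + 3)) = 1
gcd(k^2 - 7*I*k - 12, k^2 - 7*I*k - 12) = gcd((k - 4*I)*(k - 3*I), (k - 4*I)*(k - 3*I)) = k^2 - 7*I*k - 12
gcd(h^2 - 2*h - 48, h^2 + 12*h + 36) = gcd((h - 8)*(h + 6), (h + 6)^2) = h + 6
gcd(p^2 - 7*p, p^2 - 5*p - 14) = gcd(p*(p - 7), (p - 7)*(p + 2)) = p - 7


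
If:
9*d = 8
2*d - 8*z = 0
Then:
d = 8/9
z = 2/9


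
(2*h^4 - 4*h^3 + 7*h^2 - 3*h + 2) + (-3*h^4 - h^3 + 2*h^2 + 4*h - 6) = -h^4 - 5*h^3 + 9*h^2 + h - 4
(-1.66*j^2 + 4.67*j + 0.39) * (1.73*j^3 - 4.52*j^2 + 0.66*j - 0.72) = -2.8718*j^5 + 15.5823*j^4 - 21.5293*j^3 + 2.5146*j^2 - 3.105*j - 0.2808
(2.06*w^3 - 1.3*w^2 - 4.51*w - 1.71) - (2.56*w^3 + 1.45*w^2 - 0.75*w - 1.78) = -0.5*w^3 - 2.75*w^2 - 3.76*w + 0.0700000000000001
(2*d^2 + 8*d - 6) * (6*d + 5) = 12*d^3 + 58*d^2 + 4*d - 30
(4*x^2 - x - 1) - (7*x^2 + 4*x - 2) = -3*x^2 - 5*x + 1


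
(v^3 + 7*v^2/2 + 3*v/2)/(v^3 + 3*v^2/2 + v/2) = (v + 3)/(v + 1)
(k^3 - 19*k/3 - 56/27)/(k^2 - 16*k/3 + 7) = (27*k^3 - 171*k - 56)/(9*(3*k^2 - 16*k + 21))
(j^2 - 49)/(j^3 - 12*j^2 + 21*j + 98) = (j + 7)/(j^2 - 5*j - 14)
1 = 1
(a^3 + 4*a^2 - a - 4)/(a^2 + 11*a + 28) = (a^2 - 1)/(a + 7)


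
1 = 1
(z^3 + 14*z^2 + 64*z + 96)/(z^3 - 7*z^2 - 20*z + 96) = (z^2 + 10*z + 24)/(z^2 - 11*z + 24)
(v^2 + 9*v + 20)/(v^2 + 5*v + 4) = (v + 5)/(v + 1)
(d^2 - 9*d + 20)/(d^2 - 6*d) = (d^2 - 9*d + 20)/(d*(d - 6))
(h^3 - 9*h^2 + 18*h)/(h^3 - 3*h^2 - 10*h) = (-h^2 + 9*h - 18)/(-h^2 + 3*h + 10)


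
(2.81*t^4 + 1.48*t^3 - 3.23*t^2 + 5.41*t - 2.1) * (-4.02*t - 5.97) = -11.2962*t^5 - 22.7253*t^4 + 4.149*t^3 - 2.4651*t^2 - 23.8557*t + 12.537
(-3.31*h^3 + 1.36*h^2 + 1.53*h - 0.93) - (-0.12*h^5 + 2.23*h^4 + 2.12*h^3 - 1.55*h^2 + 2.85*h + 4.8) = 0.12*h^5 - 2.23*h^4 - 5.43*h^3 + 2.91*h^2 - 1.32*h - 5.73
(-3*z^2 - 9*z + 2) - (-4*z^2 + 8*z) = z^2 - 17*z + 2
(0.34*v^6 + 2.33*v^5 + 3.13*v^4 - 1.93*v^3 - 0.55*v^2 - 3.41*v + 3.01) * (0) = 0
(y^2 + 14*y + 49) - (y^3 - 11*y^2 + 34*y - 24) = -y^3 + 12*y^2 - 20*y + 73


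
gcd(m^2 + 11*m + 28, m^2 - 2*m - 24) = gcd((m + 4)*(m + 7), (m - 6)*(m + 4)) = m + 4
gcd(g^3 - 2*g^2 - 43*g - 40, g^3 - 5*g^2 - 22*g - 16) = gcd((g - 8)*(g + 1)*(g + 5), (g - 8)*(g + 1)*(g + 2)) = g^2 - 7*g - 8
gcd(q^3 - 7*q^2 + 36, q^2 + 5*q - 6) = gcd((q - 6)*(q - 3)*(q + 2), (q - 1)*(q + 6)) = 1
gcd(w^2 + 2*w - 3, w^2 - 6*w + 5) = w - 1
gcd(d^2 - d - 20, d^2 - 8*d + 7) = 1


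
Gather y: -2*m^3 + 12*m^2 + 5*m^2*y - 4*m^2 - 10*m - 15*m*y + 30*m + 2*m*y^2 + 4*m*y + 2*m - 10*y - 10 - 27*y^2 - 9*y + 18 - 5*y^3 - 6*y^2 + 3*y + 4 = -2*m^3 + 8*m^2 + 22*m - 5*y^3 + y^2*(2*m - 33) + y*(5*m^2 - 11*m - 16) + 12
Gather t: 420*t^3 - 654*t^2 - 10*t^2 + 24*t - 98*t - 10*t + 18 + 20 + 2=420*t^3 - 664*t^2 - 84*t + 40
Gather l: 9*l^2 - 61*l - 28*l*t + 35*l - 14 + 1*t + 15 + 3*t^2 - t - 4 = 9*l^2 + l*(-28*t - 26) + 3*t^2 - 3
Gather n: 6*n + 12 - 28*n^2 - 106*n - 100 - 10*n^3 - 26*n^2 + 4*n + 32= -10*n^3 - 54*n^2 - 96*n - 56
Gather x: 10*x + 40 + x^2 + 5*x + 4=x^2 + 15*x + 44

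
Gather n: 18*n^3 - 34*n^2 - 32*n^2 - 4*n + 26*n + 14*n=18*n^3 - 66*n^2 + 36*n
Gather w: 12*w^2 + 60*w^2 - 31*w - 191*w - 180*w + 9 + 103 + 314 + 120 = 72*w^2 - 402*w + 546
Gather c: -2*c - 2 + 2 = -2*c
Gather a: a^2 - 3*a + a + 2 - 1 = a^2 - 2*a + 1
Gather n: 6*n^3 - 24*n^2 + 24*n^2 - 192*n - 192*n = 6*n^3 - 384*n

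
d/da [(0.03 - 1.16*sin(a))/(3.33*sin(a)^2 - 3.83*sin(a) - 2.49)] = (3.8628*sin(a)^2 - 0.1998*sin(a) + 3.0033)*cos(a)/(11.0889*sin(a)^4 - 25.5078*sin(a)^3 - 1.9145*sin(a)^2 + 19.0734*sin(a) + 6.2001)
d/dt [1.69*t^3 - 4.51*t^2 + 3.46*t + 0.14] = 5.07*t^2 - 9.02*t + 3.46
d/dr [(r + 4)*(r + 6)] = 2*r + 10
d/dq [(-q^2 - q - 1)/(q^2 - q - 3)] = 2*(q^2 + 4*q + 1)/(q^4 - 2*q^3 - 5*q^2 + 6*q + 9)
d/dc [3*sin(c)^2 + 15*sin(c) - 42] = 3*(2*sin(c) + 5)*cos(c)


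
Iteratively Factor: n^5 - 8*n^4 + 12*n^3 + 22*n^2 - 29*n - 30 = (n - 3)*(n^4 - 5*n^3 - 3*n^2 + 13*n + 10) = (n - 3)*(n + 1)*(n^3 - 6*n^2 + 3*n + 10) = (n - 3)*(n - 2)*(n + 1)*(n^2 - 4*n - 5) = (n - 3)*(n - 2)*(n + 1)^2*(n - 5)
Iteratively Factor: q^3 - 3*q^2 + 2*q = (q)*(q^2 - 3*q + 2) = q*(q - 2)*(q - 1)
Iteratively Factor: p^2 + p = (p + 1)*(p)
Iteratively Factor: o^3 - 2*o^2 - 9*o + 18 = (o + 3)*(o^2 - 5*o + 6) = (o - 2)*(o + 3)*(o - 3)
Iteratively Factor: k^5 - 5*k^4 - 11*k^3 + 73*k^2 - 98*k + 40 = (k - 1)*(k^4 - 4*k^3 - 15*k^2 + 58*k - 40) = (k - 5)*(k - 1)*(k^3 + k^2 - 10*k + 8) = (k - 5)*(k - 1)*(k + 4)*(k^2 - 3*k + 2) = (k - 5)*(k - 1)^2*(k + 4)*(k - 2)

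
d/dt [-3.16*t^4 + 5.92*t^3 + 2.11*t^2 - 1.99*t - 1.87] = -12.64*t^3 + 17.76*t^2 + 4.22*t - 1.99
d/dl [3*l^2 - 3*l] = 6*l - 3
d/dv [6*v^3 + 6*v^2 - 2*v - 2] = 18*v^2 + 12*v - 2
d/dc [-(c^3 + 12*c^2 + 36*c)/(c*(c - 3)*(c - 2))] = (17*c^2 + 60*c - 252)/(c^4 - 10*c^3 + 37*c^2 - 60*c + 36)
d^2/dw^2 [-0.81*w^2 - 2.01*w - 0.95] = -1.62000000000000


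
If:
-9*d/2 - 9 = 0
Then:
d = -2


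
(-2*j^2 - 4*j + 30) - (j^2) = -3*j^2 - 4*j + 30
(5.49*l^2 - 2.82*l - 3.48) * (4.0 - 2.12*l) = -11.6388*l^3 + 27.9384*l^2 - 3.9024*l - 13.92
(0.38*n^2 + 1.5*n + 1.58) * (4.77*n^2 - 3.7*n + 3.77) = 1.8126*n^4 + 5.749*n^3 + 3.4192*n^2 - 0.191000000000001*n + 5.9566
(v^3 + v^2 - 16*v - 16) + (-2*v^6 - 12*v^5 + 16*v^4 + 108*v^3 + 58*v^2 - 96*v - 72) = -2*v^6 - 12*v^5 + 16*v^4 + 109*v^3 + 59*v^2 - 112*v - 88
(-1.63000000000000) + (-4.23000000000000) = -5.86000000000000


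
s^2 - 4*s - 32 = (s - 8)*(s + 4)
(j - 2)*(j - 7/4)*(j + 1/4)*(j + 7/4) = j^4 - 7*j^3/4 - 57*j^2/16 + 343*j/64 + 49/32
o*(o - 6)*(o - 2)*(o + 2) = o^4 - 6*o^3 - 4*o^2 + 24*o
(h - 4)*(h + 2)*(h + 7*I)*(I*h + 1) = I*h^4 - 6*h^3 - 2*I*h^3 + 12*h^2 - I*h^2 + 48*h - 14*I*h - 56*I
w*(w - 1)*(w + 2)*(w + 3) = w^4 + 4*w^3 + w^2 - 6*w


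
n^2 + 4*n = n*(n + 4)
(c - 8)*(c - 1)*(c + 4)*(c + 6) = c^4 + c^3 - 58*c^2 - 136*c + 192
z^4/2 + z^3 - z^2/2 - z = z*(z/2 + 1/2)*(z - 1)*(z + 2)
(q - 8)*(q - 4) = q^2 - 12*q + 32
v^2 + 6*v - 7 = (v - 1)*(v + 7)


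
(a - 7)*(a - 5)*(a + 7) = a^3 - 5*a^2 - 49*a + 245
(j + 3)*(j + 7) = j^2 + 10*j + 21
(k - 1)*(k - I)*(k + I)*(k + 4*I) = k^4 - k^3 + 4*I*k^3 + k^2 - 4*I*k^2 - k + 4*I*k - 4*I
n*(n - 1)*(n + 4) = n^3 + 3*n^2 - 4*n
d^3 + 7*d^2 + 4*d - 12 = (d - 1)*(d + 2)*(d + 6)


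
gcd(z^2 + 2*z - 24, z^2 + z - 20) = z - 4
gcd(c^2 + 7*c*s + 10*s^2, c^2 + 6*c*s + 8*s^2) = c + 2*s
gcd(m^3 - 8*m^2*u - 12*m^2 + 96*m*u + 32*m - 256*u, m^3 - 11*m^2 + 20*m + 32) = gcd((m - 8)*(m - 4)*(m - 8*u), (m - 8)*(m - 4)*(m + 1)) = m^2 - 12*m + 32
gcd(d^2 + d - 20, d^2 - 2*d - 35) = d + 5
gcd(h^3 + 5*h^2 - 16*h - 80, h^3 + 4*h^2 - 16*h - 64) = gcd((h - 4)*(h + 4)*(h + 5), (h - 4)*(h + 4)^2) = h^2 - 16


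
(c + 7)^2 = c^2 + 14*c + 49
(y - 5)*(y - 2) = y^2 - 7*y + 10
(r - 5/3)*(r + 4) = r^2 + 7*r/3 - 20/3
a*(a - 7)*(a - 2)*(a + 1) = a^4 - 8*a^3 + 5*a^2 + 14*a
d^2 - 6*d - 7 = (d - 7)*(d + 1)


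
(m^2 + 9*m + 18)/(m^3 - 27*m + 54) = (m + 3)/(m^2 - 6*m + 9)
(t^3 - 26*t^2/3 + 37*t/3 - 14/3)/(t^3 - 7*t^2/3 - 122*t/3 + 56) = (3*t^2 - 5*t + 2)/(3*t^2 + 14*t - 24)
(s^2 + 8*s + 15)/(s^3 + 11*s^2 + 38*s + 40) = (s + 3)/(s^2 + 6*s + 8)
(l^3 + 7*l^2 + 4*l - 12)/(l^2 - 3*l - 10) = (l^2 + 5*l - 6)/(l - 5)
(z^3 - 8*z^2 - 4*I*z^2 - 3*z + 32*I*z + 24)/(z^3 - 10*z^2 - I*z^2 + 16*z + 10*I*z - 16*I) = (z - 3*I)/(z - 2)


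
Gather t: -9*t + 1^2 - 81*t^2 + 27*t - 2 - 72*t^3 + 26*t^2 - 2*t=-72*t^3 - 55*t^2 + 16*t - 1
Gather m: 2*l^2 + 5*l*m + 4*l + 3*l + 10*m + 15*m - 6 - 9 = 2*l^2 + 7*l + m*(5*l + 25) - 15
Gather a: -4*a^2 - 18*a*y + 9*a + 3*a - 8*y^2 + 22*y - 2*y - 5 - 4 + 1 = -4*a^2 + a*(12 - 18*y) - 8*y^2 + 20*y - 8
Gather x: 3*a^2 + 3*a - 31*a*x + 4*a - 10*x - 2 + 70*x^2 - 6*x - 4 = 3*a^2 + 7*a + 70*x^2 + x*(-31*a - 16) - 6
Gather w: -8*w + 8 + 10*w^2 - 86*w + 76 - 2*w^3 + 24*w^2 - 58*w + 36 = -2*w^3 + 34*w^2 - 152*w + 120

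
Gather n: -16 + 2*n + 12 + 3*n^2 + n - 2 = 3*n^2 + 3*n - 6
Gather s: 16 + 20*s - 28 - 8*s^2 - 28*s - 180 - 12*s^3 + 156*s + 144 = -12*s^3 - 8*s^2 + 148*s - 48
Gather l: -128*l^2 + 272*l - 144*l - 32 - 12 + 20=-128*l^2 + 128*l - 24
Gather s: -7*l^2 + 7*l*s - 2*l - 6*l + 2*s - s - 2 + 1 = -7*l^2 - 8*l + s*(7*l + 1) - 1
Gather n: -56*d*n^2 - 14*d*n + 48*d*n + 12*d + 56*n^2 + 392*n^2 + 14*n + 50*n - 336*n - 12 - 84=12*d + n^2*(448 - 56*d) + n*(34*d - 272) - 96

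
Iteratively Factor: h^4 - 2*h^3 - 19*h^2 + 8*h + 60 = (h - 5)*(h^3 + 3*h^2 - 4*h - 12) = (h - 5)*(h + 3)*(h^2 - 4) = (h - 5)*(h + 2)*(h + 3)*(h - 2)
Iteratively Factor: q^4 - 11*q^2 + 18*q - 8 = (q + 4)*(q^3 - 4*q^2 + 5*q - 2) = (q - 2)*(q + 4)*(q^2 - 2*q + 1) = (q - 2)*(q - 1)*(q + 4)*(q - 1)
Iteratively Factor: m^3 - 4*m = (m - 2)*(m^2 + 2*m) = m*(m - 2)*(m + 2)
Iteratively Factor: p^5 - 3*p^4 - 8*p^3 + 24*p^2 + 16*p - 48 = (p + 2)*(p^4 - 5*p^3 + 2*p^2 + 20*p - 24) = (p - 3)*(p + 2)*(p^3 - 2*p^2 - 4*p + 8) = (p - 3)*(p - 2)*(p + 2)*(p^2 - 4) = (p - 3)*(p - 2)*(p + 2)^2*(p - 2)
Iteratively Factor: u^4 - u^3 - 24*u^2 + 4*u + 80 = (u - 5)*(u^3 + 4*u^2 - 4*u - 16) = (u - 5)*(u + 2)*(u^2 + 2*u - 8) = (u - 5)*(u - 2)*(u + 2)*(u + 4)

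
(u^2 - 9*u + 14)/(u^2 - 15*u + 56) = (u - 2)/(u - 8)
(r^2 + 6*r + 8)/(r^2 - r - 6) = (r + 4)/(r - 3)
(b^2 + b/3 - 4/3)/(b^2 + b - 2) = (b + 4/3)/(b + 2)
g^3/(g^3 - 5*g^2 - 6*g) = g^2/(g^2 - 5*g - 6)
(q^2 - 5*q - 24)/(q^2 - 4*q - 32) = (q + 3)/(q + 4)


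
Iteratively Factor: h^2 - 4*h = (h - 4)*(h)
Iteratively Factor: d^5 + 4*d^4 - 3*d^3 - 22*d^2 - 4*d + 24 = (d - 1)*(d^4 + 5*d^3 + 2*d^2 - 20*d - 24) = (d - 1)*(d + 2)*(d^3 + 3*d^2 - 4*d - 12) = (d - 1)*(d + 2)^2*(d^2 + d - 6) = (d - 1)*(d + 2)^2*(d + 3)*(d - 2)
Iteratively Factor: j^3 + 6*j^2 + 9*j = (j + 3)*(j^2 + 3*j) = (j + 3)^2*(j)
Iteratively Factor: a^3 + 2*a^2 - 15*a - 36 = (a + 3)*(a^2 - a - 12) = (a - 4)*(a + 3)*(a + 3)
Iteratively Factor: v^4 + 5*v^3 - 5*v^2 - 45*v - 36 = (v - 3)*(v^3 + 8*v^2 + 19*v + 12) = (v - 3)*(v + 1)*(v^2 + 7*v + 12) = (v - 3)*(v + 1)*(v + 4)*(v + 3)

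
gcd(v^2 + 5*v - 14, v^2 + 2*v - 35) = v + 7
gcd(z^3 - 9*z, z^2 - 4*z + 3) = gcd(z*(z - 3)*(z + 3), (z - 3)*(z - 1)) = z - 3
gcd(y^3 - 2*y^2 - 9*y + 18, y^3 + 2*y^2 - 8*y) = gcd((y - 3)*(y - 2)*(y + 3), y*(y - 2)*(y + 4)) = y - 2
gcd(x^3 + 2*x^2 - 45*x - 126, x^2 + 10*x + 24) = x + 6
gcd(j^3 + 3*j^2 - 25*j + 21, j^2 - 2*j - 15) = 1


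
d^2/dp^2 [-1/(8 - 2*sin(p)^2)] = (-2*sin(p)^4 - 5*sin(p)^2 + 4)/(sin(p)^2 - 4)^3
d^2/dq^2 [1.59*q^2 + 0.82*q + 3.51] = 3.18000000000000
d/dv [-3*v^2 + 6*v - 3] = 6 - 6*v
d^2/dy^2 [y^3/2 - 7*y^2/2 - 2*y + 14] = 3*y - 7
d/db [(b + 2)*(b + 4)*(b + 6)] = 3*b^2 + 24*b + 44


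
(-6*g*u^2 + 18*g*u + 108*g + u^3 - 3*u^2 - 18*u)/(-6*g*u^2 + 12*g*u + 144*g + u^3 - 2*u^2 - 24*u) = (u + 3)/(u + 4)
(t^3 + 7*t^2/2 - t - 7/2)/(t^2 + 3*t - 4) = (2*t^2 + 9*t + 7)/(2*(t + 4))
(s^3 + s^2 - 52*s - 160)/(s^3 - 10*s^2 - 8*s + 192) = (s + 5)/(s - 6)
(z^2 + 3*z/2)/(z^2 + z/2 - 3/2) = z/(z - 1)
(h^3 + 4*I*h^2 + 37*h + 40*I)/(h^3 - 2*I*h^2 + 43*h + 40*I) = (h^2 + 3*I*h + 40)/(h^2 - 3*I*h + 40)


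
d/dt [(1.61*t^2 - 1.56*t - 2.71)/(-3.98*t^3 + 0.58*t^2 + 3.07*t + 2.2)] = (6.4078*t^4 - 12.4176*t^3 - 26.5099*t^2 + 10.2276*t + 4.8877)/(15.8404*t^6 - 4.6168*t^5 - 24.1008*t^4 - 13.9508*t^3 + 11.9769*t^2 + 13.508*t + 4.84)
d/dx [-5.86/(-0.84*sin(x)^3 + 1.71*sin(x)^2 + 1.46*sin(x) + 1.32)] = (-14.7672*sin(x)^2 + 20.0412*sin(x) + 8.5556)*cos(x)/(-0.84*sin(x)^3 + 1.71*sin(x)^2 + 1.46*sin(x) + 1.32)^2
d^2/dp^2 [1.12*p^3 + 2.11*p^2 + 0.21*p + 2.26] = 6.72*p + 4.22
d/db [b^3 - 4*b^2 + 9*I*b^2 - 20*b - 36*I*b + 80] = 3*b^2 + b*(-8 + 18*I) - 20 - 36*I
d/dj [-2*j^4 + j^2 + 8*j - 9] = -8*j^3 + 2*j + 8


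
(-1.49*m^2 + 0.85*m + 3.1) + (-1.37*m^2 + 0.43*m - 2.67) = -2.86*m^2 + 1.28*m + 0.43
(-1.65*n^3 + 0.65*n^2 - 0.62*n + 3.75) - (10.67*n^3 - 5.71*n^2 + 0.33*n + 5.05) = -12.32*n^3 + 6.36*n^2 - 0.95*n - 1.3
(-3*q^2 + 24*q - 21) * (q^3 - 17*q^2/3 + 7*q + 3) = -3*q^5 + 41*q^4 - 178*q^3 + 278*q^2 - 75*q - 63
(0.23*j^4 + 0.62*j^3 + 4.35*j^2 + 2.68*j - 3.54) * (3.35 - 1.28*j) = -0.2944*j^5 - 0.0230999999999999*j^4 - 3.491*j^3 + 11.1421*j^2 + 13.5092*j - 11.859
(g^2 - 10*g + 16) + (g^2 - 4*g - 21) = 2*g^2 - 14*g - 5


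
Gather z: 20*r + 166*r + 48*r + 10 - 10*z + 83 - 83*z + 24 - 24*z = 234*r - 117*z + 117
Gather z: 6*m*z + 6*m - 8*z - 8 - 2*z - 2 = 6*m + z*(6*m - 10) - 10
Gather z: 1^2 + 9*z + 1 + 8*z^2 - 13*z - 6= 8*z^2 - 4*z - 4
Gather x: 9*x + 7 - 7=9*x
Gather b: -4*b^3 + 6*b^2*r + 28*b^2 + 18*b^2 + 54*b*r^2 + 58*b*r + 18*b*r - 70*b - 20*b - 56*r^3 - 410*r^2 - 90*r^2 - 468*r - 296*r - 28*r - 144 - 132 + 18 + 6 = -4*b^3 + b^2*(6*r + 46) + b*(54*r^2 + 76*r - 90) - 56*r^3 - 500*r^2 - 792*r - 252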